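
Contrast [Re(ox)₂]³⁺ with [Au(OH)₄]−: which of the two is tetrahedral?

[Re(ox)₂]³⁺

For [Re(ox)₂]³⁺: Summing ligand charges against the +3 overall charge gives an oxidation state of +7 for rhenium. Rhenium is a group-7 element; Re(VII) is therefore d⁰. A d⁰ ion has no crystal-field stabilisation preference between square planar and tetrahedral, so four ligands adopt the sterically favoured tetrahedral geometry. → tetrahedral.
For [Au(OH)₄]−: Ligand charges: each hydroxide is −1. With an overall charge of −1 the gold centre must be in the +3 oxidation state. Au sits in group 11, so the d-electron count is 11 − 3 = 8. A 5d d⁸ ion has a large crystal-field splitting; square planar leaves the high-energy d_{x²−y²} orbital empty and maximises CFSE. → square planar.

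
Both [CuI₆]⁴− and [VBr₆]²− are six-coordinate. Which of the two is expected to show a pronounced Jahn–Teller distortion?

[CuI₆]⁴−

[CuI₆]⁴−: Ligand charges: each iodide is −1. With an overall charge of −4 the copper centre must be in the +2 oxidation state. Cu sits in group 11, so the d-electron count is 11 − 2 = 9. The t₂g⁶e_g³ configuration has an unevenly filled e_g set; the Jahn–Teller theorem predicts a tetragonal distortion (typically axial elongation) to lift the degeneracy.
[VBr₆]²−: Ligand charges: each bromide is −1. With an overall charge of −2 the vanadium centre must be in the +4 oxidation state. V sits in group 5, so the d-electron count is 5 − 4 = 1. The d¹ configuration leaves the e_g set evenly filled (or empty) — no strong Jahn–Teller driving force.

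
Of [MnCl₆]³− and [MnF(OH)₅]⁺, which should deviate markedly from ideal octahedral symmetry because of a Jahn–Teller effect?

[MnCl₆]³−

[MnCl₆]³−: Ligand charges: each chloride is −1. With an overall charge of −3 the manganese centre must be in the +3 oxidation state. Mn sits in group 7, so the d-electron count is 7 − 3 = 4. Chloride is a weak-field ligand for a first-row metal, so the complex is high-spin. The t₂g³e_g¹ (high-spin) configuration has an unevenly filled e_g set; the Jahn–Teller theorem predicts a tetragonal distortion (typically axial elongation) to lift the degeneracy.
[MnF(OH)₅]⁺: Each fluoride is −1; each hydroxide is −1; balancing the +1 overall charge requires Mn(VII). Group 7 minus oxidation state 7 gives a d⁰ configuration. The d⁰ configuration leaves the e_g set evenly filled (or empty) — no strong Jahn–Teller driving force.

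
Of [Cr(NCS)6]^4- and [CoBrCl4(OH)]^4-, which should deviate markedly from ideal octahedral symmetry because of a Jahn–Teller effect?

[Cr(NCS)6]^4-

[Cr(NCS)6]^4-: Ligand charges: each isothiocyanate is −1. With an overall charge of −4 the chromium centre must be in the +2 oxidation state. Chromium is a group-6 element; Cr(II) is therefore d⁴. Isothiocyanate is a weak-field ligand for a first-row metal, so the complex is high-spin. The t₂g³e_g¹ (high-spin) configuration has an unevenly filled e_g set; the Jahn–Teller theorem predicts a tetragonal distortion (typically axial elongation) to lift the degeneracy.
[CoBrCl4(OH)]^4-: Ligand charges: each bromide is −1; each chloride is −1; each hydroxide is −1. With an overall charge of −4 the cobalt centre must be in the +2 oxidation state. Co sits in group 9, so the d-electron count is 9 − 2 = 7. Bromide, chloride, and hydroxide are weak-field ligands for a first-row metal, so the complex is high-spin. The d⁷ configuration leaves the e_g set evenly filled (or empty) — no strong Jahn–Teller driving force.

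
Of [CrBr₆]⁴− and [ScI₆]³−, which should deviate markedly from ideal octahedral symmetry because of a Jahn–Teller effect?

[CrBr₆]⁴−

[CrBr₆]⁴−: Ligand charges: each bromide is −1. With an overall charge of −4 the chromium centre must be in the +2 oxidation state. Chromium is a group-6 element; Cr(II) is therefore d⁴. Bromide is a weak-field ligand for a first-row metal, so the complex is high-spin. The t₂g³e_g¹ (high-spin) configuration has an unevenly filled e_g set; the Jahn–Teller theorem predicts a tetragonal distortion (typically axial elongation) to lift the degeneracy.
[ScI₆]³−: Ligand charges: each iodide is −1. With an overall charge of −3 the scandium centre must be in the +3 oxidation state. Group 3 minus oxidation state 3 gives a d⁰ configuration. The d⁰ configuration leaves the e_g set evenly filled (or empty) — no strong Jahn–Teller driving force.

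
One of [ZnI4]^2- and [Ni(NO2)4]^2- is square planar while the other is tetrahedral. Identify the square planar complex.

[Ni(NO2)4]^2-

For [ZnI4]^2-: Ligand charges: each iodide is −1. With an overall charge of −2 the zinc centre must be in the +2 oxidation state. Zinc is a group-12 element; Zn(II) is therefore d¹⁰. A d¹⁰ ion has no crystal-field stabilisation preference between square planar and tetrahedral, so four ligands adopt the sterically favoured tetrahedral geometry. → tetrahedral.
For [Ni(NO2)4]^2-: Each nitro (N-bound nitrite) is −1; balancing the −2 overall charge requires Ni(II). Ni sits in group 10, so the d-electron count is 10 − 2 = 8. Nitro (N-bound nitrite) is a strong-field ligand (high in the spectrochemical series). A 3d d⁸ ion with strong-field ligands gains enough CFSE to favour square planar over tetrahedral. → square planar.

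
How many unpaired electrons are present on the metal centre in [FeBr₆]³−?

Each bromide is −1; balancing the −3 overall charge requires Fe(III).
Iron is a group-8 element; Fe(III) is therefore d⁵.
The spin state decides the count: Bromide is a weak-field ligand for a first-row metal, so the complex is high-spin.
An octahedral high-spin d⁵ ion is t₂g³e_g², giving 5 unpaired electrons.

5 unpaired electrons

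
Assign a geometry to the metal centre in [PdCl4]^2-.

square planar

Ligand charges: each chloride is −1. With an overall charge of −2 the palladium centre must be in the +2 oxidation state.
Pd sits in group 10, so the d-electron count is 10 − 2 = 8.
Coordination number: 4.
A 4d d⁸ ion has a large crystal-field splitting; square planar leaves the high-energy d_{x²−y²} orbital empty and maximises CFSE.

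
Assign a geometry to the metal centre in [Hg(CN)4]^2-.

Ligand charges: each cyanide is −1. With an overall charge of −2 the mercury centre must be in the +2 oxidation state.
Hg sits in group 12, so the d-electron count is 12 − 2 = 10.
With 4 monodentate ligands the coordination number is 4.
A d¹⁰ ion has no crystal-field stabilisation preference between square planar and tetrahedral, so four ligands adopt the sterically favoured tetrahedral geometry.

tetrahedral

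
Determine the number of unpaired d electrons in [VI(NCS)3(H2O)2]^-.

Each iodide is −1; each isothiocyanate is −1; water is neutral; balancing the −1 overall charge requires V(III).
V sits in group 5, so the d-electron count is 5 − 3 = 2.
In an octahedral field the d² configuration is t₂g²e_g⁰ (only one arrangement possible), giving 2 unpaired electrons.

2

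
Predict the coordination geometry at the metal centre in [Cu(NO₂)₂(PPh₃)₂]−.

Each nitro (N-bound nitrite) is −1; triphenylphosphine is neutral; balancing the −1 overall charge requires Cu(I).
Cu sits in group 11, so the d-electron count is 11 − 1 = 10.
Coordination number: 4.
A d¹⁰ ion has no crystal-field stabilisation preference between square planar and tetrahedral, so four ligands adopt the sterically favoured tetrahedral geometry.

tetrahedral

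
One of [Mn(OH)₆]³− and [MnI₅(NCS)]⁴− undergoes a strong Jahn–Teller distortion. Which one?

[Mn(OH)₆]³−

[Mn(OH)₆]³−: Ligand charges: each hydroxide is −1. With an overall charge of −3 the manganese centre must be in the +3 oxidation state. Group 7 minus oxidation state 3 gives a d⁴ configuration. Hydroxide is a weak-field ligand for a first-row metal, so the complex is high-spin. The t₂g³e_g¹ (high-spin) configuration has an unevenly filled e_g set; the Jahn–Teller theorem predicts a tetragonal distortion (typically axial elongation) to lift the degeneracy.
[MnI₅(NCS)]⁴−: Each iodide is −1; each isothiocyanate is −1; balancing the −4 overall charge requires Mn(II). Group 7 minus oxidation state 2 gives a d⁵ configuration. Iodide and isothiocyanate are weak-field ligands for a first-row metal, so the complex is high-spin. The d⁵ configuration leaves the e_g set evenly filled (or empty) — no strong Jahn–Teller driving force.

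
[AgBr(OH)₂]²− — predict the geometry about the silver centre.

trigonal planar

Ligand charges: each bromide is −1; each hydroxide is −1. With an overall charge of −2 the silver centre must be in the +1 oxidation state.
Ag sits in group 11, so the d-electron count is 11 − 1 = 10.
With 3 monodentate ligands the coordination number is 3.
Three ligands around a d¹⁰ centre minimise repulsion in a trigonal-planar arrangement.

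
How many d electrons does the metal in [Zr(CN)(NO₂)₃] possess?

Each cyanide is −1; each nitro (N-bound nitrite) is −1; balancing the 0 overall charge requires Zr(IV).
Group 4 minus oxidation state 4 gives a d⁰ configuration.

d0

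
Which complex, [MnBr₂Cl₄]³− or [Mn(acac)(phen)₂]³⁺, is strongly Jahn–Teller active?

[MnBr₂Cl₄]³−

[MnBr₂Cl₄]³−: Each bromide is −1; each chloride is −1; balancing the −3 overall charge requires Mn(III). Mn sits in group 7, so the d-electron count is 7 − 3 = 4. Bromide and chloride are weak-field ligands for a first-row metal, so the complex is high-spin. The t₂g³e_g¹ (high-spin) configuration has an unevenly filled e_g set; the Jahn–Teller theorem predicts a tetragonal distortion (typically axial elongation) to lift the degeneracy.
[Mn(acac)(phen)₂]³⁺: Summing ligand charges against the +3 overall charge gives an oxidation state of +4 for manganese. Manganese is a group-7 element; Mn(IV) is therefore d³. The d³ configuration leaves the e_g set evenly filled (or empty) — no strong Jahn–Teller driving force.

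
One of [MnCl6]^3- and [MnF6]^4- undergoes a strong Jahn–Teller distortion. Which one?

[MnCl6]^3-: Summing ligand charges against the −3 overall charge gives an oxidation state of +3 for manganese. Group 7 minus oxidation state 3 gives a d⁴ configuration. Chloride is a weak-field ligand for a first-row metal, so the complex is high-spin. The t₂g³e_g¹ (high-spin) configuration has an unevenly filled e_g set; the Jahn–Teller theorem predicts a tetragonal distortion (typically axial elongation) to lift the degeneracy.
[MnF6]^4-: Summing ligand charges against the −4 overall charge gives an oxidation state of +2 for manganese. Group 7 minus oxidation state 2 gives a d⁵ configuration. Fluoride is a weak-field ligand for a first-row metal, so the complex is high-spin. The d⁵ configuration leaves the e_g set evenly filled (or empty) — no strong Jahn–Teller driving force.

[MnCl6]^3-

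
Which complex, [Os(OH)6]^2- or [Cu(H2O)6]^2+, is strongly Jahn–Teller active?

[Os(OH)6]^2-: Summing ligand charges against the −2 overall charge gives an oxidation state of +4 for osmium. Os sits in group 8, so the d-electron count is 8 − 4 = 4. A 5d ion has a large Δₒ and is invariably low-spin. The d⁴ configuration leaves the e_g set evenly filled (or empty) — no strong Jahn–Teller driving force.
[Cu(H2O)6]^2+: Summing ligand charges against the +2 overall charge gives an oxidation state of +2 for copper. Group 11 minus oxidation state 2 gives a d⁹ configuration. The t₂g⁶e_g³ configuration has an unevenly filled e_g set; the Jahn–Teller theorem predicts a tetragonal distortion (typically axial elongation) to lift the degeneracy.

[Cu(H2O)6]^2+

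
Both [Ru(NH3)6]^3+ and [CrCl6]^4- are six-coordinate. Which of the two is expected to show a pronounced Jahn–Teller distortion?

[Ru(NH3)6]^3+: Ligand charges: ammonia is neutral. With an overall charge of +3 the ruthenium centre must be in the +3 oxidation state. Group 8 minus oxidation state 3 gives a d⁵ configuration. A 4d ion has a large Δₒ and is invariably low-spin. The d⁵ configuration leaves the e_g set evenly filled (or empty) — no strong Jahn–Teller driving force.
[CrCl6]^4-: Ligand charges: each chloride is −1. With an overall charge of −4 the chromium centre must be in the +2 oxidation state. Chromium is a group-6 element; Cr(II) is therefore d⁴. Chloride is a weak-field ligand for a first-row metal, so the complex is high-spin. The t₂g³e_g¹ (high-spin) configuration has an unevenly filled e_g set; the Jahn–Teller theorem predicts a tetragonal distortion (typically axial elongation) to lift the degeneracy.

[CrCl6]^4-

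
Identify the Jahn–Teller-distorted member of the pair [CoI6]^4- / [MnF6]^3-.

[MnF6]^3-

[CoI6]^4-: Ligand charges: each iodide is −1. With an overall charge of −4 the cobalt centre must be in the +2 oxidation state. Co sits in group 9, so the d-electron count is 9 − 2 = 7. Iodide is a weak-field ligand for a first-row metal, so the complex is high-spin. The d⁷ configuration leaves the e_g set evenly filled (or empty) — no strong Jahn–Teller driving force.
[MnF6]^3-: Summing ligand charges against the −3 overall charge gives an oxidation state of +3 for manganese. Mn sits in group 7, so the d-electron count is 7 − 3 = 4. Fluoride is a weak-field ligand for a first-row metal, so the complex is high-spin. The t₂g³e_g¹ (high-spin) configuration has an unevenly filled e_g set; the Jahn–Teller theorem predicts a tetragonal distortion (typically axial elongation) to lift the degeneracy.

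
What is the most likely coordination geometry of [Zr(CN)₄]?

tetrahedral

Ligand charges: each cyanide is −1. With an overall charge of 0 the zirconium centre must be in the +4 oxidation state.
Zirconium is a group-4 element; Zr(IV) is therefore d⁰.
With 4 monodentate ligands the coordination number is 4.
A d⁰ ion has no crystal-field stabilisation preference between square planar and tetrahedral, so four ligands adopt the sterically favoured tetrahedral geometry.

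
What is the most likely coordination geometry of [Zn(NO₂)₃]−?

Each nitro (N-bound nitrite) is −1; balancing the −1 overall charge requires Zn(II).
Group 12 minus oxidation state 2 gives a d¹⁰ configuration.
With 3 monodentate ligands the coordination number is 3.
Three ligands around a d¹⁰ centre minimise repulsion in a trigonal-planar arrangement.

trigonal planar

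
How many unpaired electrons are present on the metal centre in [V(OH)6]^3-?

2

Each hydroxide is −1; balancing the −3 overall charge requires V(III).
Group 5 minus oxidation state 3 gives a d² configuration.
In an octahedral field the d² configuration is t₂g²e_g⁰ (only one arrangement possible), giving 2 unpaired electrons.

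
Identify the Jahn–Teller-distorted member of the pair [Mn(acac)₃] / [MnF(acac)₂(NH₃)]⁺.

[Mn(acac)₃]: Ligand charges: each acetylacetonate is −1. With an overall charge of 0 the manganese centre must be in the +3 oxidation state. Manganese is a group-7 element; Mn(III) is therefore d⁴. Acetylacetonate is a weak-field ligand for a first-row metal, so the complex is high-spin. The t₂g³e_g¹ (high-spin) configuration has an unevenly filled e_g set; the Jahn–Teller theorem predicts a tetragonal distortion (typically axial elongation) to lift the degeneracy.
[MnF(acac)₂(NH₃)]⁺: Each fluoride is −1; each acetylacetonate is −1; ammonia is neutral; balancing the +1 overall charge requires Mn(IV). Group 7 minus oxidation state 4 gives a d³ configuration. The d³ configuration leaves the e_g set evenly filled (or empty) — no strong Jahn–Teller driving force.

[Mn(acac)₃]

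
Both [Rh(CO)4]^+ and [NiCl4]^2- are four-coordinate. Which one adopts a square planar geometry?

[Rh(CO)4]^+

For [Rh(CO)4]^+: Carbonyl is neutral; balancing the +1 overall charge requires Rh(I). Group 9 minus oxidation state 1 gives a d⁸ configuration. A 4d d⁸ ion has a large crystal-field splitting; square planar leaves the high-energy d_{x²−y²} orbital empty and maximises CFSE. → square planar.
For [NiCl4]^2-: Ligand charges: each chloride is −1. With an overall charge of −2 the nickel centre must be in the +2 oxidation state. Group 10 minus oxidation state 2 gives a d⁸ configuration. Chloride is a weak-field ligand. With weak-field ligands the CFSE gain from square planar is small, so a 3d d⁸ ion takes the sterically preferred tetrahedral geometry. → tetrahedral.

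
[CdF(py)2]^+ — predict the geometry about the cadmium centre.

Summing ligand charges against the +1 overall charge gives an oxidation state of +2 for cadmium.
Group 12 minus oxidation state 2 gives a d¹⁰ configuration.
With 3 monodentate ligands the coordination number is 3.
Three ligands around a d¹⁰ centre minimise repulsion in a trigonal-planar arrangement.

trigonal planar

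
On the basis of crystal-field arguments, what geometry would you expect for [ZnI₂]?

linear

Each iodide is −1; balancing the 0 overall charge requires Zn(II).
Group 12 minus oxidation state 2 gives a d¹⁰ configuration.
Coordination number: 2.
A d¹⁰ ion with only two ligands adopts a linear arrangement (sp hybridisation; no CFSE preference).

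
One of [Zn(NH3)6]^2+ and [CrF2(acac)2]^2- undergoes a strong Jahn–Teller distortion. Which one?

[CrF2(acac)2]^2-

[Zn(NH3)6]^2+: Ligand charges: ammonia is neutral. With an overall charge of +2 the zinc centre must be in the +2 oxidation state. Group 12 minus oxidation state 2 gives a d¹⁰ configuration. The d¹⁰ configuration leaves the e_g set evenly filled (or empty) — no strong Jahn–Teller driving force.
[CrF2(acac)2]^2-: Each fluoride is −1; each acetylacetonate is −1; balancing the −2 overall charge requires Cr(II). Chromium is a group-6 element; Cr(II) is therefore d⁴. Acetylacetonate and fluoride are weak-field ligands for a first-row metal, so the complex is high-spin. The t₂g³e_g¹ (high-spin) configuration has an unevenly filled e_g set; the Jahn–Teller theorem predicts a tetragonal distortion (typically axial elongation) to lift the degeneracy.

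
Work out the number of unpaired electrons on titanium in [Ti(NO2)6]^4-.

Summing ligand charges against the −4 overall charge gives an oxidation state of +2 for titanium.
Ti sits in group 4, so the d-electron count is 4 − 2 = 2.
In an octahedral field the d² configuration is t₂g²e_g⁰ (only one arrangement possible), giving 2 unpaired electrons.

2 unpaired electrons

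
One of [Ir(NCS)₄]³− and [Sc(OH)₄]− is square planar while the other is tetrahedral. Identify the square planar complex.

[Ir(NCS)₄]³−

For [Ir(NCS)₄]³−: Summing ligand charges against the −3 overall charge gives an oxidation state of +1 for iridium. Ir sits in group 9, so the d-electron count is 9 − 1 = 8. A 5d d⁸ ion has a large crystal-field splitting; square planar leaves the high-energy d_{x²−y²} orbital empty and maximises CFSE. → square planar.
For [Sc(OH)₄]−: Ligand charges: each hydroxide is −1. With an overall charge of −1 the scandium centre must be in the +3 oxidation state. Group 3 minus oxidation state 3 gives a d⁰ configuration. A d⁰ ion has no crystal-field stabilisation preference between square planar and tetrahedral, so four ligands adopt the sterically favoured tetrahedral geometry. → tetrahedral.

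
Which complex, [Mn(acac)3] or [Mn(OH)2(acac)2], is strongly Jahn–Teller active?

[Mn(acac)3]

[Mn(acac)3]: Summing ligand charges against the 0 overall charge gives an oxidation state of +3 for manganese. Group 7 minus oxidation state 3 gives a d⁴ configuration. Acetylacetonate is a weak-field ligand for a first-row metal, so the complex is high-spin. The t₂g³e_g¹ (high-spin) configuration has an unevenly filled e_g set; the Jahn–Teller theorem predicts a tetragonal distortion (typically axial elongation) to lift the degeneracy.
[Mn(OH)2(acac)2]: Ligand charges: each hydroxide is −1; each acetylacetonate is −1. With an overall charge of 0 the manganese centre must be in the +4 oxidation state. Group 7 minus oxidation state 4 gives a d³ configuration. The d³ configuration leaves the e_g set evenly filled (or empty) — no strong Jahn–Teller driving force.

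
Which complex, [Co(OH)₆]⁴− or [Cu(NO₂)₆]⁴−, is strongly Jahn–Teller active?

[Cu(NO₂)₆]⁴−

[Co(OH)₆]⁴−: Each hydroxide is −1; balancing the −4 overall charge requires Co(II). Cobalt is a group-9 element; Co(II) is therefore d⁷. Hydroxide is a weak-field ligand for a first-row metal, so the complex is high-spin. The d⁷ configuration leaves the e_g set evenly filled (or empty) — no strong Jahn–Teller driving force.
[Cu(NO₂)₆]⁴−: Each nitro (N-bound nitrite) is −1; balancing the −4 overall charge requires Cu(II). Cu sits in group 11, so the d-electron count is 11 − 2 = 9. The t₂g⁶e_g³ configuration has an unevenly filled e_g set; the Jahn–Teller theorem predicts a tetragonal distortion (typically axial elongation) to lift the degeneracy.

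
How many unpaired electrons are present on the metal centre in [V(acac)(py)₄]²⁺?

Summing ligand charges against the +2 overall charge gives an oxidation state of +3 for vanadium.
Group 5 minus oxidation state 3 gives a d² configuration.
Counting donor atoms: 1×acetylacetonate (bidentate) → 2 donors; 4×pyridine (monodentate) → 4 donors. Coordination number = 6.
In an octahedral field the d² configuration is t₂g²e_g⁰ (only one arrangement possible), giving 2 unpaired electrons.

2 unpaired electrons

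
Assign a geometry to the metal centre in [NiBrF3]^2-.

Each bromide is −1; each fluoride is −1; balancing the −2 overall charge requires Ni(II).
Group 10 minus oxidation state 2 gives a d⁸ configuration.
With 4 monodentate ligands the coordination number is 4.
Bromide and fluoride are weak-field ligands.
With weak-field ligands the CFSE gain from square planar is small, so a 3d d⁸ ion takes the sterically preferred tetrahedral geometry.

tetrahedral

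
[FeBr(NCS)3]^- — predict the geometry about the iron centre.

tetrahedral

Summing ligand charges against the −1 overall charge gives an oxidation state of +3 for iron.
Group 8 minus oxidation state 3 gives a d⁵ configuration.
With 4 monodentate ligands the coordination number is 4.
Bromide and isothiocyanate are weak-field ligands.
A high-spin d⁵ ion has zero CFSE in either geometry, so four ligands adopt the sterically favoured tetrahedral geometry.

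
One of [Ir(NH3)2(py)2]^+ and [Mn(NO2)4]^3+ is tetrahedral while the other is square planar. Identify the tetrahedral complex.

For [Ir(NH3)2(py)2]^+: Summing ligand charges against the +1 overall charge gives an oxidation state of +1 for iridium. Iridium is a group-9 element; Ir(I) is therefore d⁸. A 5d d⁸ ion has a large crystal-field splitting; square planar leaves the high-energy d_{x²−y²} orbital empty and maximises CFSE. → square planar.
For [Mn(NO2)4]^3+: Ligand charges: each nitro (N-bound nitrite) is −1. With an overall charge of +3 the manganese centre must be in the +7 oxidation state. Mn sits in group 7, so the d-electron count is 7 − 7 = 0. A d⁰ ion has no crystal-field stabilisation preference between square planar and tetrahedral, so four ligands adopt the sterically favoured tetrahedral geometry. → tetrahedral.

[Mn(NO2)4]^3+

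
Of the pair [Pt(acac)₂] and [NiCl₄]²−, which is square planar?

[Pt(acac)₂]

For [Pt(acac)₂]: Ligand charges: each acetylacetonate is −1. With an overall charge of 0 the platinum centre must be in the +2 oxidation state. Platinum is a group-10 element; Pt(II) is therefore d⁸. A 5d d⁸ ion has a large crystal-field splitting; square planar leaves the high-energy d_{x²−y²} orbital empty and maximises CFSE. → square planar.
For [NiCl₄]²−: Summing ligand charges against the −2 overall charge gives an oxidation state of +2 for nickel. Ni sits in group 10, so the d-electron count is 10 − 2 = 8. Chloride is a weak-field ligand. With weak-field ligands the CFSE gain from square planar is small, so a 3d d⁸ ion takes the sterically preferred tetrahedral geometry. → tetrahedral.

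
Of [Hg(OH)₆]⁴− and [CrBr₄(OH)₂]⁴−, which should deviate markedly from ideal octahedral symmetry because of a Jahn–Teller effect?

[CrBr₄(OH)₂]⁴−

[Hg(OH)₆]⁴−: Each hydroxide is −1; balancing the −4 overall charge requires Hg(II). Group 12 minus oxidation state 2 gives a d¹⁰ configuration. The d¹⁰ configuration leaves the e_g set evenly filled (or empty) — no strong Jahn–Teller driving force.
[CrBr₄(OH)₂]⁴−: Each bromide is −1; each hydroxide is −1; balancing the −4 overall charge requires Cr(II). Cr sits in group 6, so the d-electron count is 6 − 2 = 4. Bromide and hydroxide are weak-field ligands for a first-row metal, so the complex is high-spin. The t₂g³e_g¹ (high-spin) configuration has an unevenly filled e_g set; the Jahn–Teller theorem predicts a tetragonal distortion (typically axial elongation) to lift the degeneracy.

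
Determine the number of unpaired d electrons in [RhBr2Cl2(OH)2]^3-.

Each bromide is −1; each chloride is −1; each hydroxide is −1; balancing the −3 overall charge requires Rh(III).
Group 9 minus oxidation state 3 gives a d⁶ configuration.
The spin state decides the count: a 4d ion has a large Δₒ and is invariably low-spin.
An octahedral low-spin d⁶ ion is t₂g⁶e_g⁰, giving 0 unpaired electrons.

0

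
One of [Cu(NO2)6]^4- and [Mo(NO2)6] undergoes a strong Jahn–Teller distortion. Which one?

[Cu(NO2)6]^4-: Ligand charges: each nitro (N-bound nitrite) is −1. With an overall charge of −4 the copper centre must be in the +2 oxidation state. Cu sits in group 11, so the d-electron count is 11 − 2 = 9. The t₂g⁶e_g³ configuration has an unevenly filled e_g set; the Jahn–Teller theorem predicts a tetragonal distortion (typically axial elongation) to lift the degeneracy.
[Mo(NO2)6]: Summing ligand charges against the 0 overall charge gives an oxidation state of +6 for molybdenum. Molybdenum is a group-6 element; Mo(VI) is therefore d⁰. The d⁰ configuration leaves the e_g set evenly filled (or empty) — no strong Jahn–Teller driving force.

[Cu(NO2)6]^4-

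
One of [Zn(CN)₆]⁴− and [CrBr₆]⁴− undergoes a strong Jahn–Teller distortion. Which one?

[CrBr₆]⁴−

[Zn(CN)₆]⁴−: Ligand charges: each cyanide is −1. With an overall charge of −4 the zinc centre must be in the +2 oxidation state. Zinc is a group-12 element; Zn(II) is therefore d¹⁰. The d¹⁰ configuration leaves the e_g set evenly filled (or empty) — no strong Jahn–Teller driving force.
[CrBr₆]⁴−: Ligand charges: each bromide is −1. With an overall charge of −4 the chromium centre must be in the +2 oxidation state. Cr sits in group 6, so the d-electron count is 6 − 2 = 4. Bromide is a weak-field ligand for a first-row metal, so the complex is high-spin. The t₂g³e_g¹ (high-spin) configuration has an unevenly filled e_g set; the Jahn–Teller theorem predicts a tetragonal distortion (typically axial elongation) to lift the degeneracy.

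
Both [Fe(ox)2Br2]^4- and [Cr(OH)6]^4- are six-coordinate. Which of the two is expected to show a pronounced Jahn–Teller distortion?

[Cr(OH)6]^4-

[Fe(ox)2Br2]^4-: Ligand charges: each oxalate is −2; each bromide is −1. With an overall charge of −4 the iron centre must be in the +2 oxidation state. Fe sits in group 8, so the d-electron count is 8 − 2 = 6. Bromide and oxalate are weak-field ligands for a first-row metal, so the complex is high-spin. The d⁶ configuration leaves the e_g set evenly filled (or empty) — no strong Jahn–Teller driving force.
[Cr(OH)6]^4-: Summing ligand charges against the −4 overall charge gives an oxidation state of +2 for chromium. Group 6 minus oxidation state 2 gives a d⁴ configuration. Hydroxide is a weak-field ligand for a first-row metal, so the complex is high-spin. The t₂g³e_g¹ (high-spin) configuration has an unevenly filled e_g set; the Jahn–Teller theorem predicts a tetragonal distortion (typically axial elongation) to lift the degeneracy.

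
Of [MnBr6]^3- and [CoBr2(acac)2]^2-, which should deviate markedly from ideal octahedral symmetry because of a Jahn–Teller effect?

[MnBr6]^3-

[MnBr6]^3-: Ligand charges: each bromide is −1. With an overall charge of −3 the manganese centre must be in the +3 oxidation state. Mn sits in group 7, so the d-electron count is 7 − 3 = 4. Bromide is a weak-field ligand for a first-row metal, so the complex is high-spin. The t₂g³e_g¹ (high-spin) configuration has an unevenly filled e_g set; the Jahn–Teller theorem predicts a tetragonal distortion (typically axial elongation) to lift the degeneracy.
[CoBr2(acac)2]^2-: Ligand charges: each bromide is −1; each acetylacetonate is −1. With an overall charge of −2 the cobalt centre must be in the +2 oxidation state. Group 9 minus oxidation state 2 gives a d⁷ configuration. Acetylacetonate and bromide are weak-field ligands for a first-row metal, so the complex is high-spin. The d⁷ configuration leaves the e_g set evenly filled (or empty) — no strong Jahn–Teller driving force.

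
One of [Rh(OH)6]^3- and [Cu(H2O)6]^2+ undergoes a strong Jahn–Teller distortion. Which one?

[Rh(OH)6]^3-: Ligand charges: each hydroxide is −1. With an overall charge of −3 the rhodium centre must be in the +3 oxidation state. Rhodium is a group-9 element; Rh(III) is therefore d⁶. A 4d ion has a large Δₒ and is invariably low-spin. The d⁶ configuration leaves the e_g set evenly filled (or empty) — no strong Jahn–Teller driving force.
[Cu(H2O)6]^2+: Summing ligand charges against the +2 overall charge gives an oxidation state of +2 for copper. Copper is a group-11 element; Cu(II) is therefore d⁹. The t₂g⁶e_g³ configuration has an unevenly filled e_g set; the Jahn–Teller theorem predicts a tetragonal distortion (typically axial elongation) to lift the degeneracy.

[Cu(H2O)6]^2+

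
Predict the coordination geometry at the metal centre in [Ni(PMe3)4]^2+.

Ligand charges: trimethylphosphine is neutral. With an overall charge of +2 the nickel centre must be in the +2 oxidation state.
Nickel is a group-10 element; Ni(II) is therefore d⁸.
Coordination number: 4.
Trimethylphosphine is a strong-field ligand (high in the spectrochemical series).
A 3d d⁸ ion with strong-field ligands gains enough CFSE to favour square planar over tetrahedral.

square planar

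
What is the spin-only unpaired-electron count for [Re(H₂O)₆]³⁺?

2

Ligand charges: water is neutral. With an overall charge of +3 the rhenium centre must be in the +3 oxidation state.
Rhenium is a group-7 element; Re(III) is therefore d⁴.
The spin state decides the count: a 5d ion has a large Δₒ and is invariably low-spin.
An octahedral low-spin d⁴ ion is t₂g⁴e_g⁰, giving 2 unpaired electrons.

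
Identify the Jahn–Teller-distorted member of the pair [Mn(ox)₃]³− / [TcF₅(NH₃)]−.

[Mn(ox)₃]³−

[Mn(ox)₃]³−: Ligand charges: each oxalate is −2. With an overall charge of −3 the manganese centre must be in the +3 oxidation state. Manganese is a group-7 element; Mn(III) is therefore d⁴. Oxalate is a weak-field ligand for a first-row metal, so the complex is high-spin. The t₂g³e_g¹ (high-spin) configuration has an unevenly filled e_g set; the Jahn–Teller theorem predicts a tetragonal distortion (typically axial elongation) to lift the degeneracy.
[TcF₅(NH₃)]−: Summing ligand charges against the −1 overall charge gives an oxidation state of +4 for technetium. Group 7 minus oxidation state 4 gives a d³ configuration. The d³ configuration leaves the e_g set evenly filled (or empty) — no strong Jahn–Teller driving force.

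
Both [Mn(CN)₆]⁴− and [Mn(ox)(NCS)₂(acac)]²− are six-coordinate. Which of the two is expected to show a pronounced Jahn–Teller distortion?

[Mn(CN)₆]⁴−: Ligand charges: each cyanide is −1. With an overall charge of −4 the manganese centre must be in the +2 oxidation state. Group 7 minus oxidation state 2 gives a d⁵ configuration. Cyanide is a strong-field ligand (high in the spectrochemical series) for a first-row metal, so the complex is low-spin. The d⁵ configuration leaves the e_g set evenly filled (or empty) — no strong Jahn–Teller driving force.
[Mn(ox)(NCS)₂(acac)]²−: Each oxalate is −2; each isothiocyanate is −1; each acetylacetonate is −1; balancing the −2 overall charge requires Mn(III). Mn sits in group 7, so the d-electron count is 7 − 3 = 4. Acetylacetonate, isothiocyanate, and oxalate are weak-field ligands for a first-row metal, so the complex is high-spin. The t₂g³e_g¹ (high-spin) configuration has an unevenly filled e_g set; the Jahn–Teller theorem predicts a tetragonal distortion (typically axial elongation) to lift the degeneracy.

[Mn(ox)(NCS)₂(acac)]²−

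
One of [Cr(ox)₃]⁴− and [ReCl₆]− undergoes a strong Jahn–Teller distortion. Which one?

[Cr(ox)₃]⁴−

[Cr(ox)₃]⁴−: Ligand charges: each oxalate is −2. With an overall charge of −4 the chromium centre must be in the +2 oxidation state. Chromium is a group-6 element; Cr(II) is therefore d⁴. Oxalate is a weak-field ligand for a first-row metal, so the complex is high-spin. The t₂g³e_g¹ (high-spin) configuration has an unevenly filled e_g set; the Jahn–Teller theorem predicts a tetragonal distortion (typically axial elongation) to lift the degeneracy.
[ReCl₆]−: Summing ligand charges against the −1 overall charge gives an oxidation state of +5 for rhenium. Rhenium is a group-7 element; Re(V) is therefore d². The d² configuration leaves the e_g set evenly filled (or empty) — no strong Jahn–Teller driving force.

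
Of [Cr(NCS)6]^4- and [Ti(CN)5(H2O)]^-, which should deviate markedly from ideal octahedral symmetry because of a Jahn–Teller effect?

[Cr(NCS)6]^4-: Each isothiocyanate is −1; balancing the −4 overall charge requires Cr(II). Chromium is a group-6 element; Cr(II) is therefore d⁴. Isothiocyanate is a weak-field ligand for a first-row metal, so the complex is high-spin. The t₂g³e_g¹ (high-spin) configuration has an unevenly filled e_g set; the Jahn–Teller theorem predicts a tetragonal distortion (typically axial elongation) to lift the degeneracy.
[Ti(CN)5(H2O)]^-: Each cyanide is −1; water is neutral; balancing the −1 overall charge requires Ti(IV). Ti sits in group 4, so the d-electron count is 4 − 4 = 0. The d⁰ configuration leaves the e_g set evenly filled (or empty) — no strong Jahn–Teller driving force.

[Cr(NCS)6]^4-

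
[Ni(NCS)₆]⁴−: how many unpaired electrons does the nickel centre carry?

Each isothiocyanate is −1; balancing the −4 overall charge requires Ni(II).
Nickel is a group-10 element; Ni(II) is therefore d⁸.
In an octahedral field the d⁸ configuration is t₂g⁶e_g² (only one arrangement possible), giving 2 unpaired electrons.

2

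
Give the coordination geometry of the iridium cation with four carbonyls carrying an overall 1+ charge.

square planar

Ligand charges: carbonyl is neutral. With an overall charge of +1 the iridium centre must be in the +1 oxidation state.
Group 9 minus oxidation state 1 gives a d⁸ configuration.
With 4 monodentate ligands the coordination number is 4.
A 5d d⁸ ion has a large crystal-field splitting; square planar leaves the high-energy d_{x²−y²} orbital empty and maximises CFSE.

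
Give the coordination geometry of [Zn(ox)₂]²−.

Summing ligand charges against the −2 overall charge gives an oxidation state of +2 for zinc.
Zn sits in group 12, so the d-electron count is 12 − 2 = 10.
Counting donor atoms: 2×oxalate (bidentate) → 4 donors. Coordination number = 4.
A d¹⁰ ion has no crystal-field stabilisation preference between square planar and tetrahedral, so four ligands adopt the sterically favoured tetrahedral geometry.

tetrahedral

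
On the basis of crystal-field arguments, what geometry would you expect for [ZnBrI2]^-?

Summing ligand charges against the −1 overall charge gives an oxidation state of +2 for zinc.
Zinc is a group-12 element; Zn(II) is therefore d¹⁰.
Coordination number: 3.
Three ligands around a d¹⁰ centre minimise repulsion in a trigonal-planar arrangement.

trigonal planar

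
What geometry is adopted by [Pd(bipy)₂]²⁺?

square planar

2,2′-bipyridine is neutral; balancing the +2 overall charge requires Pd(II).
Pd sits in group 10, so the d-electron count is 10 − 2 = 8.
Counting donor atoms: 2×2,2′-bipyridine (bidentate) → 4 donors. Coordination number = 4.
A 4d d⁸ ion has a large crystal-field splitting; square planar leaves the high-energy d_{x²−y²} orbital empty and maximises CFSE.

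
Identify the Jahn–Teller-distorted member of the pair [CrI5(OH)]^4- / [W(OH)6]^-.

[CrI5(OH)]^4-: Ligand charges: each iodide is −1; each hydroxide is −1. With an overall charge of −4 the chromium centre must be in the +2 oxidation state. Chromium is a group-6 element; Cr(II) is therefore d⁴. Hydroxide and iodide are weak-field ligands for a first-row metal, so the complex is high-spin. The t₂g³e_g¹ (high-spin) configuration has an unevenly filled e_g set; the Jahn–Teller theorem predicts a tetragonal distortion (typically axial elongation) to lift the degeneracy.
[W(OH)6]^-: Each hydroxide is −1; balancing the −1 overall charge requires W(V). Group 6 minus oxidation state 5 gives a d¹ configuration. The d¹ configuration leaves the e_g set evenly filled (or empty) — no strong Jahn–Teller driving force.

[CrI5(OH)]^4-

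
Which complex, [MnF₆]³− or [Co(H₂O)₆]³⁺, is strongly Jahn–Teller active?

[MnF₆]³−

[MnF₆]³−: Each fluoride is −1; balancing the −3 overall charge requires Mn(III). Group 7 minus oxidation state 3 gives a d⁴ configuration. Fluoride is a weak-field ligand for a first-row metal, so the complex is high-spin. The t₂g³e_g¹ (high-spin) configuration has an unevenly filled e_g set; the Jahn–Teller theorem predicts a tetragonal distortion (typically axial elongation) to lift the degeneracy.
[Co(H₂O)₆]³⁺: Water is neutral; balancing the +3 overall charge requires Co(III). Group 9 minus oxidation state 3 gives a d⁶ configuration. Co(III) has an exceptionally large octahedral splitting and is low-spin with essentially every ligand except fluoride. The d⁶ configuration leaves the e_g set evenly filled (or empty) — no strong Jahn–Teller driving force.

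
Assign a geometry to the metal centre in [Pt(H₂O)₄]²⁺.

square planar

Ligand charges: water is neutral. With an overall charge of +2 the platinum centre must be in the +2 oxidation state.
Group 10 minus oxidation state 2 gives a d⁸ configuration.
Coordination number: 4.
A 5d d⁸ ion has a large crystal-field splitting; square planar leaves the high-energy d_{x²−y²} orbital empty and maximises CFSE.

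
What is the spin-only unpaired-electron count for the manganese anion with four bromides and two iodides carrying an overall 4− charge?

Summing ligand charges against the −4 overall charge gives an oxidation state of +2 for manganese.
Group 7 minus oxidation state 2 gives a d⁵ configuration.
The spin state decides the count: Bromide and iodide are weak-field ligands for a first-row metal, so the complex is high-spin.
An octahedral high-spin d⁵ ion is t₂g³e_g², giving 5 unpaired electrons.

5 unpaired electrons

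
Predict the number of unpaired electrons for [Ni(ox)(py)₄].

Summing ligand charges against the 0 overall charge gives an oxidation state of +2 for nickel.
Ni sits in group 10, so the d-electron count is 10 − 2 = 8.
Counting donor atoms: 1×oxalate (bidentate) → 2 donors; 4×pyridine (monodentate) → 4 donors. Coordination number = 6.
In an octahedral field the d⁸ configuration is t₂g⁶e_g² (only one arrangement possible), giving 2 unpaired electrons.

2 unpaired electrons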